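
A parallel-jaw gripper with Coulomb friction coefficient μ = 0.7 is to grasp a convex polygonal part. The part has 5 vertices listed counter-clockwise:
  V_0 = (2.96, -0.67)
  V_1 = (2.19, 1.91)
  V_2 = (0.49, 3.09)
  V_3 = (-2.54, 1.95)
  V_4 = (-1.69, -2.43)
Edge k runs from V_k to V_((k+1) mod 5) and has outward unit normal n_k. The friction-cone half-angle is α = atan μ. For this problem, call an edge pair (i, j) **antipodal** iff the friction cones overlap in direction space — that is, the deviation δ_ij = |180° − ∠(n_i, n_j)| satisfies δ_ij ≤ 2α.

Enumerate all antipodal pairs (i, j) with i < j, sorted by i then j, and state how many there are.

count = 4; pairs: (0,3), (1,3), (1,4), (2,4)

α = atan 0.7 = 34.99°;  2α = 69.98°
n_0 = (+0.9582, +0.2860)
n_1 = (+0.5702, +0.8215)
n_2 = (-0.3521, +0.9359)
n_3 = (-0.9817, -0.1905)
n_4 = (+0.3540, -0.9353)
  (0,1): δ = 141.38°  ·
  (0,2): δ = 86.00°  ·
  (0,3): δ = 5.64°  ✓
  (0,4): δ = 94.11°  ·
  (1,2): δ = 124.62°  ·
  (1,3): δ = 44.25°  ✓
  (1,4): δ = 55.50°  ✓
  (2,3): δ = 99.64°  ·
  (2,4): δ = 0.11°  ✓
  (3,4): δ = 80.25°  ·
antipodal pairs: 4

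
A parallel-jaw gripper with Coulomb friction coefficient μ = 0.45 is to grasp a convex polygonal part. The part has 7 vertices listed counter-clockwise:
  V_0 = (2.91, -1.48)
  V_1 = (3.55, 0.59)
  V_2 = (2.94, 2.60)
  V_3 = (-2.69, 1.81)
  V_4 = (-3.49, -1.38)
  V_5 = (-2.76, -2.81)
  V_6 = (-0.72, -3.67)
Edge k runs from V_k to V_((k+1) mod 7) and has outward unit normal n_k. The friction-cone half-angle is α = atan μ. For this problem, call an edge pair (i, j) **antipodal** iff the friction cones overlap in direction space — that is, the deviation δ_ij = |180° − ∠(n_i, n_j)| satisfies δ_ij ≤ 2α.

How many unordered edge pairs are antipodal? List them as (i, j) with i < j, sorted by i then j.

α = atan 0.45 = 24.23°;  2α = 48.46°
n_0 = (+0.9554, -0.2954)
n_1 = (+0.9569, +0.2904)
n_2 = (-0.1390, +0.9903)
n_3 = (-0.9700, +0.2433)
n_4 = (-0.8907, -0.4547)
n_5 = (-0.3885, -0.9215)
n_6 = (+0.5166, -0.8562)
  (0,1): δ = 145.94°  ·
  (0,2): δ = 64.83°  ·
  (0,3): δ = 3.10°  ✓
  (0,4): δ = 44.22°  ✓
  (0,5): δ = 84.32°  ·
  (0,6): δ = 138.28°  ·
  (1,2): δ = 98.89°  ·
  (1,3): δ = 30.96°  ✓
  (1,4): δ = 10.16°  ✓
  (1,5): δ = 50.26°  ·
  (1,6): δ = 104.22°  ·
  (2,3): δ = 112.07°  ·
  (2,4): δ = 70.94°  ·
  (2,5): δ = 30.85°  ✓
  (2,6): δ = 23.12°  ✓
  (3,4): δ = 138.88°  ·
  (3,5): δ = 98.78°  ·
  (3,6): δ = 44.82°  ✓
  (4,5): δ = 139.90°  ·
  (4,6): δ = 85.94°  ·
  (5,6): δ = 126.04°  ·
antipodal pairs: 7

count = 7; pairs: (0,3), (0,4), (1,3), (1,4), (2,5), (2,6), (3,6)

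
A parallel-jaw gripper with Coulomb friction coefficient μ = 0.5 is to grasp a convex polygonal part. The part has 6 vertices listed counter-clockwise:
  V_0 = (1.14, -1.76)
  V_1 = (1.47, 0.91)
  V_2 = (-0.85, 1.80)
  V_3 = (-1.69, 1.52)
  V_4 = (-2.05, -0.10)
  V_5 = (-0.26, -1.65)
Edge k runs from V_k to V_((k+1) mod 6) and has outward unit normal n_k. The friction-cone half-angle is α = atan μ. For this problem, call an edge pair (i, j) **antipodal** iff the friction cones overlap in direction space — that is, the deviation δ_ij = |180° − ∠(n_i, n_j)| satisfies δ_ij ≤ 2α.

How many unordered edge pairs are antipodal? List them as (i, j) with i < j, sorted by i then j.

α = atan 0.5 = 26.57°;  2α = 53.13°
n_0 = (+0.9924, -0.1227)
n_1 = (+0.3582, +0.9337)
n_2 = (-0.3162, +0.9487)
n_3 = (-0.9762, +0.2169)
n_4 = (-0.6546, -0.7560)
n_5 = (-0.0783, -0.9969)
  (0,1): δ = 103.94°  ·
  (0,2): δ = 64.52°  ·
  (0,3): δ = 5.48°  ✓
  (0,4): δ = 56.16°  ·
  (0,5): δ = 92.55°  ·
  (1,2): δ = 140.58°  ·
  (1,3): δ = 81.54°  ·
  (1,4): δ = 19.90°  ✓
  (1,5): δ = 16.50°  ✓
  (2,3): δ = 120.96°  ·
  (2,4): δ = 59.32°  ·
  (2,5): δ = 22.93°  ✓
  (3,4): δ = 118.36°  ·
  (3,5): δ = 81.96°  ·
  (4,5): δ = 143.60°  ·
antipodal pairs: 4

count = 4; pairs: (0,3), (1,4), (1,5), (2,5)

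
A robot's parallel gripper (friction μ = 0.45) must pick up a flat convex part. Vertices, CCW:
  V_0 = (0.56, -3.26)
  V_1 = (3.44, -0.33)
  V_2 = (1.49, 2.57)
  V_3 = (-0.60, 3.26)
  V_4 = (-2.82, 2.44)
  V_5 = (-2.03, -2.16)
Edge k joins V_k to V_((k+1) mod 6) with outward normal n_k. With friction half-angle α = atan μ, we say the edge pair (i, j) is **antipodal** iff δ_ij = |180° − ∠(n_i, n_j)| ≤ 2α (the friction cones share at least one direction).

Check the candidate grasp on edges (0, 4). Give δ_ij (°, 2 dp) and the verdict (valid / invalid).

δ = 54.25°, invalid

α = atan 0.45 = 24.23°;  2α = 48.46°
edge 0: e_0 = (+2.88, +2.93);  n_0 = (+0.7132, -0.7010)
edge 4: e_4 = (+0.79, -4.60);  n_4 = (-0.9856, -0.1693)
∠(n_0, n_4) = 125.75°
δ = |180° − 125.75°| = 54.25°
54.25° > 2α = 48.46°  →  invalid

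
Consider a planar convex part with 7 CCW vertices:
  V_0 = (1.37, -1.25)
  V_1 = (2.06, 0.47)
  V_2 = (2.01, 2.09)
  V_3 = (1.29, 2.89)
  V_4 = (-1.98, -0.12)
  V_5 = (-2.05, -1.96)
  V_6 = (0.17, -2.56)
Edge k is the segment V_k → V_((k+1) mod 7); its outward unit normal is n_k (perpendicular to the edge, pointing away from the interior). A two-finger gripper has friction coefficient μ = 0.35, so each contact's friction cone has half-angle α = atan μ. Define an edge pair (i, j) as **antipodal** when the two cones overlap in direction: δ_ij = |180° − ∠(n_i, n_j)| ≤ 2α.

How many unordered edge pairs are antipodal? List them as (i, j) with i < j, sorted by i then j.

count = 5; pairs: (0,3), (0,4), (1,4), (2,5), (3,6)

α = atan 0.35 = 19.29°;  2α = 38.58°
n_0 = (+0.9281, -0.3723)
n_1 = (+0.9995, +0.0308)
n_2 = (+0.7433, +0.6690)
n_3 = (-0.6773, +0.7358)
n_4 = (-0.9993, +0.0380)
n_5 = (-0.2609, -0.9654)
n_6 = (+0.7374, -0.6755)
  (0,1): δ = 156.37°  ·
  (0,2): δ = 116.15°  ·
  (0,3): δ = 25.51°  ✓
  (0,4): δ = 19.68°  ✓
  (0,5): δ = 96.73°  ·
  (0,6): δ = 159.37°  ·
  (1,2): δ = 139.78°  ·
  (1,3): δ = 49.14°  ·
  (1,4): δ = 3.95°  ✓
  (1,5): δ = 73.11°  ·
  (1,6): δ = 135.74°  ·
  (2,3): δ = 89.36°  ·
  (2,4): δ = 44.17°  ·
  (2,5): δ = 32.89°  ✓
  (2,6): δ = 95.52°  ·
  (3,4): δ = 134.81°  ·
  (3,5): δ = 57.75°  ·
  (3,6): δ = 4.88°  ✓
  (4,5): δ = 102.95°  ·
  (4,6): δ = 40.31°  ·
  (5,6): δ = 117.37°  ·
antipodal pairs: 5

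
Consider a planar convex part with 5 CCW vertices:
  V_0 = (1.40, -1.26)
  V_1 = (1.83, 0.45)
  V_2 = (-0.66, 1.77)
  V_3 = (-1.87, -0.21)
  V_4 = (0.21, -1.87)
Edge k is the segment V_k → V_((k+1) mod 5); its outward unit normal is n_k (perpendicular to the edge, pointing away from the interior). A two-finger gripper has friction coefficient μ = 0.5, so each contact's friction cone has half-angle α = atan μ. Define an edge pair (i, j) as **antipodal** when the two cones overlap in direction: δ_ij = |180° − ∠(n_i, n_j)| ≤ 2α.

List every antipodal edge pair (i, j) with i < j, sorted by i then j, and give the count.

count = 3; pairs: (0,2), (1,3), (2,4)

α = atan 0.5 = 26.57°;  2α = 53.13°
n_0 = (+0.9698, -0.2439)
n_1 = (+0.4684, +0.8835)
n_2 = (-0.8533, +0.5215)
n_3 = (-0.6238, -0.7816)
n_4 = (+0.4562, -0.8899)
  (0,1): δ = 103.81°  ·
  (0,2): δ = 17.31°  ✓
  (0,3): δ = 65.52°  ·
  (0,4): δ = 131.25°  ·
  (1,2): δ = 93.50°  ·
  (1,3): δ = 10.66°  ✓
  (1,4): δ = 55.07°  ·
  (2,3): δ = 97.16°  ·
  (2,4): δ = 31.43°  ✓
  (3,4): δ = 114.27°  ·
antipodal pairs: 3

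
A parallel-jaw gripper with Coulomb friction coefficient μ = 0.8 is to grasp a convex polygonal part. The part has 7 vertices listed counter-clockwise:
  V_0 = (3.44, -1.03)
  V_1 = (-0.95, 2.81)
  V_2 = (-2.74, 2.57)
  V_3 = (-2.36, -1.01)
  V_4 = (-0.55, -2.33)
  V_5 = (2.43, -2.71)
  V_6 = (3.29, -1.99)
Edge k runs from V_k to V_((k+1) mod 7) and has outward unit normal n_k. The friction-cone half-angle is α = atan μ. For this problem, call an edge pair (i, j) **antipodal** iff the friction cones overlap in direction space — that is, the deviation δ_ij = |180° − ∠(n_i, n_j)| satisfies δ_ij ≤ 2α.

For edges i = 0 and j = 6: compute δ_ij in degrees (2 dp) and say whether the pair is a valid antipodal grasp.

α = atan 0.8 = 38.66°;  2α = 77.32°
edge 0: e_0 = (-4.39, +3.84);  n_0 = (+0.6584, +0.7527)
edge 6: e_6 = (+0.15, +0.96);  n_6 = (+0.9880, -0.1544)
∠(n_0, n_6) = 57.70°
δ = |180° − 57.70°| = 122.30°
122.30° > 2α = 77.32°  →  invalid

δ = 122.30°, invalid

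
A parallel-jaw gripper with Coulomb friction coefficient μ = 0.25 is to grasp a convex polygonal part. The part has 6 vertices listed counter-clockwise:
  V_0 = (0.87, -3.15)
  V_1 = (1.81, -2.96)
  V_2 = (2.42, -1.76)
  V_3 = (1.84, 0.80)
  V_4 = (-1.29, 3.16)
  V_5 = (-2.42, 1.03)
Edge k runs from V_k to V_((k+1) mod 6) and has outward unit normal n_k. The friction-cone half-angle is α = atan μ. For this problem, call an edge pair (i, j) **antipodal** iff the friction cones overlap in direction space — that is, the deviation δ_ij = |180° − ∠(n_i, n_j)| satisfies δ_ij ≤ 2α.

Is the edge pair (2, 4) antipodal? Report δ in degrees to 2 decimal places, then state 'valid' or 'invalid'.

δ = 40.71°, invalid

α = atan 0.25 = 14.04°;  2α = 28.07°
edge 2: e_2 = (-0.58, +2.56);  n_2 = (+0.9753, +0.2210)
edge 4: e_4 = (-1.13, -2.13);  n_4 = (-0.8834, +0.4686)
∠(n_2, n_4) = 139.29°
δ = |180° − 139.29°| = 40.71°
40.71° > 2α = 28.07°  →  invalid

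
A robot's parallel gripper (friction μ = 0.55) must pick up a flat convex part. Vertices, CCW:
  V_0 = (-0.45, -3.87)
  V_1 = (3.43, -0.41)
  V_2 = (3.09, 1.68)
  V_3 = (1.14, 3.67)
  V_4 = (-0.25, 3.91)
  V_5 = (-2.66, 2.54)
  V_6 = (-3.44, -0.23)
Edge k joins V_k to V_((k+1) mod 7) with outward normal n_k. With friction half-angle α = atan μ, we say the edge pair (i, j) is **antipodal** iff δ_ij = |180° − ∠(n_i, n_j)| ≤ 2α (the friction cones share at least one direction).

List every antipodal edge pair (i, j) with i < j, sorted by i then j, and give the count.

α = atan 0.55 = 28.81°;  2α = 57.62°
n_0 = (+0.6656, -0.7463)
n_1 = (+0.9870, +0.1606)
n_2 = (+0.7142, +0.6999)
n_3 = (+0.1701, +0.9854)
n_4 = (-0.4942, +0.8694)
n_5 = (-0.9626, +0.2710)
n_6 = (-0.7727, -0.6347)
  (0,1): δ = 122.49°  ·
  (0,2): δ = 87.31°  ·
  (0,3): δ = 51.52°  ✓
  (0,4): δ = 12.11°  ✓
  (0,5): δ = 32.55°  ✓
  (0,6): δ = 87.68°  ·
  (1,2): δ = 144.82°  ·
  (1,3): δ = 109.04°  ·
  (1,4): δ = 69.62°  ·
  (1,5): δ = 24.97°  ✓
  (1,6): δ = 30.16°  ✓
  (2,3): δ = 144.21°  ·
  (2,4): δ = 104.80°  ·
  (2,5): δ = 60.14°  ·
  (2,6): δ = 5.02°  ✓
  (3,4): δ = 140.59°  ·
  (3,5): δ = 95.93°  ·
  (3,6): δ = 40.80°  ✓
  (4,5): δ = 135.34°  ·
  (4,6): δ = 80.22°  ·
  (5,6): δ = 124.87°  ·
antipodal pairs: 7

count = 7; pairs: (0,3), (0,4), (0,5), (1,5), (1,6), (2,6), (3,6)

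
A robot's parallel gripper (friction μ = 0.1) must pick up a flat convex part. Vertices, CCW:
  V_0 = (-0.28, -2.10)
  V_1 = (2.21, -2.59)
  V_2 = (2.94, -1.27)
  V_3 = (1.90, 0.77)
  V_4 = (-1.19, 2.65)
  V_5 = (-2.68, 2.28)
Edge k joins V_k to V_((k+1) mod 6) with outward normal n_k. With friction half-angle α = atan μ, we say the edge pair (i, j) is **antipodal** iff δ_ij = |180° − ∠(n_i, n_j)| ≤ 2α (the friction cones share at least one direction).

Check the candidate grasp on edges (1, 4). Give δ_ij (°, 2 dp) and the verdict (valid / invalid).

α = atan 0.1 = 5.71°;  2α = 11.42°
edge 1: e_1 = (+0.73, +1.32);  n_1 = (+0.8751, -0.4840)
edge 4: e_4 = (-1.49, -0.37);  n_4 = (-0.2410, +0.9705)
∠(n_1, n_4) = 132.89°
δ = |180° − 132.89°| = 47.11°
47.11° > 2α = 11.42°  →  invalid

δ = 47.11°, invalid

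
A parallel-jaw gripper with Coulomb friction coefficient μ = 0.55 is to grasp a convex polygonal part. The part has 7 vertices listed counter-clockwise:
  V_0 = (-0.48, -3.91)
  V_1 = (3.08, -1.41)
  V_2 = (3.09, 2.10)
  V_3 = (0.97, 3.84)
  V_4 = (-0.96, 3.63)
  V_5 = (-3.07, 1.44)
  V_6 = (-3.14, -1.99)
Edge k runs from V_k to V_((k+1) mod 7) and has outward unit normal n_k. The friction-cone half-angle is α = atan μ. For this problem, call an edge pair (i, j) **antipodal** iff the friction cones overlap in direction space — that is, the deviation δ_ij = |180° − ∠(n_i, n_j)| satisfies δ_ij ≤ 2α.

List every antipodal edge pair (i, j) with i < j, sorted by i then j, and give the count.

α = atan 0.55 = 28.81°;  2α = 57.62°
n_0 = (+0.5747, -0.8184)
n_1 = (+1.0000, -0.0028)
n_2 = (+0.6344, +0.7730)
n_3 = (-0.1082, +0.9941)
n_4 = (-0.7201, +0.6938)
n_5 = (-0.9998, +0.0204)
n_6 = (-0.5853, -0.8108)
  (0,1): δ = 125.24°  ·
  (0,2): δ = 74.46°  ·
  (0,3): δ = 28.87°  ✓
  (0,4): δ = 10.99°  ✓
  (0,5): δ = 53.75°  ✓
  (0,6): δ = 109.10°  ·
  (1,2): δ = 129.21°  ·
  (1,3): δ = 83.63°  ·
  (1,4): δ = 43.77°  ✓
  (1,5): δ = 1.01°  ✓
  (1,6): δ = 54.34°  ✓
  (2,3): δ = 134.41°  ·
  (2,4): δ = 94.56°  ·
  (2,5): δ = 51.79°  ✓
  (2,6): δ = 3.56°  ✓
  (3,4): δ = 140.14°  ·
  (3,5): δ = 97.38°  ·
  (3,6): δ = 42.03°  ✓
  (4,5): δ = 137.23°  ·
  (4,6): δ = 81.89°  ·
  (5,6): δ = 124.65°  ·
antipodal pairs: 9

count = 9; pairs: (0,3), (0,4), (0,5), (1,4), (1,5), (1,6), (2,5), (2,6), (3,6)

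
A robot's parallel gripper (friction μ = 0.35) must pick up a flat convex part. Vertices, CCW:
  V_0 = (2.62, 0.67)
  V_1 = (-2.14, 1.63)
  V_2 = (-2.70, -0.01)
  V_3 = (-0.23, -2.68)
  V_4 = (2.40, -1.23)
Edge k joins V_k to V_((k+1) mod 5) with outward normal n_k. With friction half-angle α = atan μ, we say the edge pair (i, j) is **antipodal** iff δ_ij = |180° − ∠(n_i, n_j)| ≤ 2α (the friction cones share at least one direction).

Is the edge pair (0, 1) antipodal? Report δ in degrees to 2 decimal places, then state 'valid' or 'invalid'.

α = atan 0.35 = 19.29°;  2α = 38.58°
edge 0: e_0 = (-4.76, +0.96);  n_0 = (+0.1977, +0.9803)
edge 1: e_1 = (-0.56, -1.64);  n_1 = (-0.9463, +0.3231)
∠(n_0, n_1) = 82.55°
δ = |180° − 82.55°| = 97.45°
97.45° > 2α = 38.58°  →  invalid

δ = 97.45°, invalid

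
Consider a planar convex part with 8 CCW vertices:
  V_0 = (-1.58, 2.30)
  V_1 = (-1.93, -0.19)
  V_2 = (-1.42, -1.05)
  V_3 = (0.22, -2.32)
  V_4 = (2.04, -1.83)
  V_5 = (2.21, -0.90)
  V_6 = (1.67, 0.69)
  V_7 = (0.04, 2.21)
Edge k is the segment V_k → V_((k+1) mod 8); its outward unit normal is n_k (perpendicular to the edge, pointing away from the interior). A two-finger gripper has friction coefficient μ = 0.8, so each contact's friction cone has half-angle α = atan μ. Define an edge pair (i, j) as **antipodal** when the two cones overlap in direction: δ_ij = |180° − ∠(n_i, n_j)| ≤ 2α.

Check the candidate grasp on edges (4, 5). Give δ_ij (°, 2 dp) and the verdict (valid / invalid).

δ = 150.88°, invalid

α = atan 0.8 = 38.66°;  2α = 77.32°
edge 4: e_4 = (+0.17, +0.93);  n_4 = (+0.9837, -0.1798)
edge 5: e_5 = (-0.54, +1.59);  n_5 = (+0.9469, +0.3216)
∠(n_4, n_5) = 29.12°
δ = |180° − 29.12°| = 150.88°
150.88° > 2α = 77.32°  →  invalid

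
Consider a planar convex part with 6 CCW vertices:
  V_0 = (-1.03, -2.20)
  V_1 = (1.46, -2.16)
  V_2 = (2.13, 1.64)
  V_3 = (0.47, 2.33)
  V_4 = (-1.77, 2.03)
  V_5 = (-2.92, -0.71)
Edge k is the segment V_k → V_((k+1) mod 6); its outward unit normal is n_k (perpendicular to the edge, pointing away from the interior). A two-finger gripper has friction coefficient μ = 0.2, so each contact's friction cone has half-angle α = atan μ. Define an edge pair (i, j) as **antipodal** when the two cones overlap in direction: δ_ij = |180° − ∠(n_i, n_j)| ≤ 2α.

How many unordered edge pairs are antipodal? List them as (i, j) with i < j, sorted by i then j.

α = atan 0.2 = 11.31°;  2α = 22.62°
n_0 = (+0.0161, -0.9999)
n_1 = (+0.9848, -0.1736)
n_2 = (+0.3838, +0.9234)
n_3 = (-0.1327, +0.9912)
n_4 = (-0.9221, +0.3870)
n_5 = (-0.6191, -0.7853)
  (0,1): δ = 100.92°  ·
  (0,2): δ = 23.49°  ·
  (0,3): δ = 6.71°  ✓
  (0,4): δ = 66.31°  ·
  (0,5): δ = 140.83°  ·
  (1,2): δ = 102.57°  ·
  (1,3): δ = 72.37°  ·
  (1,4): δ = 12.77°  ✓
  (1,5): δ = 61.75°  ·
  (2,3): δ = 149.80°  ·
  (2,4): δ = 90.20°  ·
  (2,5): δ = 15.68°  ✓
  (3,4): δ = 120.40°  ·
  (3,5): δ = 45.88°  ·
  (4,5): δ = 105.48°  ·
antipodal pairs: 3

count = 3; pairs: (0,3), (1,4), (2,5)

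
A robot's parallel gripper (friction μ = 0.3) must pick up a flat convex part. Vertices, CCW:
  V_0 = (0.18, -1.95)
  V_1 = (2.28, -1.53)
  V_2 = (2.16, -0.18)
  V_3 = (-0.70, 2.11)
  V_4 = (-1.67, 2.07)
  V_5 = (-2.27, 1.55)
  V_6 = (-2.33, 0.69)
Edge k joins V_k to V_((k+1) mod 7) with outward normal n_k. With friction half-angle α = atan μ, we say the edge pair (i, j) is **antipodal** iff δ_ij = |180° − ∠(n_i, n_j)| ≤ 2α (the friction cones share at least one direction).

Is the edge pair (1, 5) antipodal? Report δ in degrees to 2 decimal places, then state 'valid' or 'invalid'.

α = atan 0.3 = 16.70°;  2α = 33.40°
edge 1: e_1 = (-0.12, +1.35);  n_1 = (+0.9961, +0.0885)
edge 5: e_5 = (-0.06, -0.86);  n_5 = (-0.9976, +0.0696)
∠(n_1, n_5) = 170.93°
δ = |180° − 170.93°| = 9.07°
9.07° ≤ 2α = 33.40°  →  valid

δ = 9.07°, valid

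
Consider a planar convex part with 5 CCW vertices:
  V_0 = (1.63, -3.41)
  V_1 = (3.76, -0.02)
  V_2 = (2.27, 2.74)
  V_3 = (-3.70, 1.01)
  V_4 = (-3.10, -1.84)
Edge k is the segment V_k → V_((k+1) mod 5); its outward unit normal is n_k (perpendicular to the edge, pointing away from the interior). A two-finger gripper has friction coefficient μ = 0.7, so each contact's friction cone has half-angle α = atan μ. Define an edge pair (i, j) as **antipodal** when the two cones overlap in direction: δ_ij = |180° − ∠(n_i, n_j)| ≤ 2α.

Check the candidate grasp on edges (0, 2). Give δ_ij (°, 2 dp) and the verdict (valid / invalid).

α = atan 0.7 = 34.99°;  2α = 69.98°
edge 0: e_0 = (+2.13, +3.39);  n_0 = (+0.8467, -0.5320)
edge 2: e_2 = (-5.97, -1.73);  n_2 = (-0.2783, +0.9605)
∠(n_0, n_2) = 138.30°
δ = |180° − 138.30°| = 41.70°
41.70° ≤ 2α = 69.98°  →  valid

δ = 41.70°, valid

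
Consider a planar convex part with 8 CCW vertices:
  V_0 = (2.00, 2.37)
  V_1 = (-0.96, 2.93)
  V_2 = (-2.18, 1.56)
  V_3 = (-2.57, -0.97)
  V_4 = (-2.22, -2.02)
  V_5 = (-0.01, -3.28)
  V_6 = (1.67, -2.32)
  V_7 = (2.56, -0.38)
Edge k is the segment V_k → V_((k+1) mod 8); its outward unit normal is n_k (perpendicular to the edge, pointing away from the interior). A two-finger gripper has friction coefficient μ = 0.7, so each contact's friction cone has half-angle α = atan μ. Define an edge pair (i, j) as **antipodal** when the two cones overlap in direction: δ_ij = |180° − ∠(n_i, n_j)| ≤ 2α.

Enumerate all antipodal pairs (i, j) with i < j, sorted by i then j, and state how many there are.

count = 12; pairs: (0,3), (0,4), (0,5), (1,5), (1,6), (1,7), (2,5), (2,6), (2,7), (3,6), (3,7), (4,7)

α = atan 0.7 = 34.99°;  2α = 69.98°
n_0 = (+0.1859, +0.9826)
n_1 = (-0.7468, +0.6650)
n_2 = (-0.9883, +0.1524)
n_3 = (-0.9487, -0.3162)
n_4 = (-0.4953, -0.8687)
n_5 = (+0.4961, -0.8682)
n_6 = (+0.9089, -0.4170)
n_7 = (+0.9799, +0.1995)
  (0,1): δ = 120.97°  ·
  (0,2): δ = 88.05°  ·
  (0,3): δ = 60.85°  ✓
  (0,4): δ = 18.98°  ✓
  (0,5): δ = 40.46°  ✓
  (0,6): δ = 76.07°  ·
  (0,7): δ = 112.22°  ·
  (1,2): δ = 147.08°  ·
  (1,3): δ = 119.88°  ·
  (1,4): δ = 78.00°  ·
  (1,5): δ = 18.57°  ✓
  (1,6): δ = 17.04°  ✓
  (1,7): δ = 53.20°  ✓
  (2,3): δ = 152.80°  ·
  (2,4): δ = 110.93°  ·
  (2,5): δ = 51.49°  ✓
  (2,6): δ = 15.88°  ✓
  (2,7): δ = 20.27°  ✓
  (3,4): δ = 138.12°  ·
  (3,5): δ = 78.69°  ·
  (3,6): δ = 43.08°  ✓
  (3,7): δ = 6.92°  ✓
  (4,5): δ = 120.57°  ·
  (4,6): δ = 84.95°  ·
  (4,7): δ = 48.80°  ✓
  (5,6): δ = 144.39°  ·
  (5,7): δ = 108.23°  ·
  (6,7): δ = 143.85°  ·
antipodal pairs: 12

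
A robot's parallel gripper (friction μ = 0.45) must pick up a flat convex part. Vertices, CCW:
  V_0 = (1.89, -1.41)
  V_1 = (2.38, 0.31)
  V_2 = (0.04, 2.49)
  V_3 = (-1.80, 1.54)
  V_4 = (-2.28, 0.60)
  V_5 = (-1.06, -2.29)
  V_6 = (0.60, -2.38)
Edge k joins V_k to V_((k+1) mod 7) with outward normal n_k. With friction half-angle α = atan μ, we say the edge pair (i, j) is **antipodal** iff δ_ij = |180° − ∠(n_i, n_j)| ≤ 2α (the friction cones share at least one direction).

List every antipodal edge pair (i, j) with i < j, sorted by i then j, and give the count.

count = 8; pairs: (0,2), (0,3), (0,4), (1,4), (1,5), (2,5), (2,6), (3,6)

α = atan 0.45 = 24.23°;  2α = 48.46°
n_0 = (+0.9617, -0.2740)
n_1 = (+0.6816, +0.7317)
n_2 = (-0.4588, +0.8886)
n_3 = (-0.8906, +0.4548)
n_4 = (-0.9213, -0.3889)
n_5 = (-0.0541, -0.9985)
n_6 = (+0.6010, -0.7993)
  (0,1): δ = 117.07°  ·
  (0,2): δ = 46.79°  ✓
  (0,3): δ = 11.15°  ✓
  (0,4): δ = 38.79°  ✓
  (0,5): δ = 102.80°  ·
  (0,6): δ = 142.84°  ·
  (1,2): δ = 109.72°  ·
  (1,3): δ = 74.08°  ·
  (1,4): δ = 24.14°  ✓
  (1,5): δ = 39.87°  ✓
  (1,6): δ = 79.91°  ·
  (2,3): δ = 144.36°  ·
  (2,4): δ = 94.42°  ·
  (2,5): δ = 30.41°  ✓
  (2,6): δ = 9.63°  ✓
  (3,4): δ = 130.06°  ·
  (3,5): δ = 66.05°  ·
  (3,6): δ = 26.01°  ✓
  (4,5): δ = 115.99°  ·
  (4,6): δ = 75.95°  ·
  (5,6): δ = 139.96°  ·
antipodal pairs: 8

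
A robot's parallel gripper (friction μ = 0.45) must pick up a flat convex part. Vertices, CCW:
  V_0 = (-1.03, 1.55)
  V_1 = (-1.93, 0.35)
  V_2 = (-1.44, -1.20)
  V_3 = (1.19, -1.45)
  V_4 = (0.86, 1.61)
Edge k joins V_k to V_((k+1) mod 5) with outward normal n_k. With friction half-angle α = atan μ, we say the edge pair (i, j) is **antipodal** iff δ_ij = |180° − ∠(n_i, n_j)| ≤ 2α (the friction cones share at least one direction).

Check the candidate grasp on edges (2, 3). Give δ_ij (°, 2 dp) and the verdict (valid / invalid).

δ = 78.41°, invalid

α = atan 0.45 = 24.23°;  2α = 48.46°
edge 2: e_2 = (+2.63, -0.25);  n_2 = (-0.0946, -0.9955)
edge 3: e_3 = (-0.33, +3.06);  n_3 = (+0.9942, +0.1072)
∠(n_2, n_3) = 101.59°
δ = |180° − 101.59°| = 78.41°
78.41° > 2α = 48.46°  →  invalid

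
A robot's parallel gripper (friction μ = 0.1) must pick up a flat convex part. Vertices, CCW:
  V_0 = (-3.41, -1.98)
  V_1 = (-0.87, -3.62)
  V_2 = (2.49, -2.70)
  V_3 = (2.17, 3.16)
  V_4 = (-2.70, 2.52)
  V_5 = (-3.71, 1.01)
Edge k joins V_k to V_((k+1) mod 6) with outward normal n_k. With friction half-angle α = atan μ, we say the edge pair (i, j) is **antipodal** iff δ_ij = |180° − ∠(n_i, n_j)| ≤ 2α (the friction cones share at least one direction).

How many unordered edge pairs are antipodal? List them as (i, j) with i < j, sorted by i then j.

α = atan 0.1 = 5.71°;  2α = 11.42°
n_0 = (-0.5424, -0.8401)
n_1 = (+0.2641, -0.9645)
n_2 = (+0.9985, +0.0545)
n_3 = (-0.1303, +0.9915)
n_4 = (-0.8312, +0.5560)
n_5 = (-0.9950, -0.0998)
  (0,1): δ = 131.84°  ·
  (0,2): δ = 54.03°  ·
  (0,3): δ = 40.34°  ·
  (0,4): δ = 89.07°  ·
  (0,5): δ = 128.58°  ·
  (1,2): δ = 102.19°  ·
  (1,3): δ = 7.83°  ✓
  (1,4): δ = 40.91°  ·
  (1,5): δ = 80.42°  ·
  (2,3): δ = 85.64°  ·
  (2,4): δ = 36.90°  ·
  (2,5): δ = 2.60°  ✓
  (3,4): δ = 131.26°  ·
  (3,5): δ = 91.76°  ·
  (4,5): δ = 140.49°  ·
antipodal pairs: 2

count = 2; pairs: (1,3), (2,5)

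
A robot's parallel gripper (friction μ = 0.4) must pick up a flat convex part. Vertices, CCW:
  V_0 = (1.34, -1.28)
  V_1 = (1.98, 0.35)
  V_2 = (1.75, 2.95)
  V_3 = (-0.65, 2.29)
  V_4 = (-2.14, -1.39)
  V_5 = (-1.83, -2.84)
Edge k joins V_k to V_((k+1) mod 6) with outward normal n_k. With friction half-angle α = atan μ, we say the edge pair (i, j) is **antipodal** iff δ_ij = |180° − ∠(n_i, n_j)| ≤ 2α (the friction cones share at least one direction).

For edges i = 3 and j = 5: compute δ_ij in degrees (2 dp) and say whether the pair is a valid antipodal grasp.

α = atan 0.4 = 21.80°;  2α = 43.60°
edge 3: e_3 = (-1.49, -3.68);  n_3 = (-0.9269, +0.3753)
edge 5: e_5 = (+3.17, +1.56);  n_5 = (+0.4415, -0.8972)
∠(n_3, n_5) = 138.25°
δ = |180° − 138.25°| = 41.75°
41.75° ≤ 2α = 43.60°  →  valid

δ = 41.75°, valid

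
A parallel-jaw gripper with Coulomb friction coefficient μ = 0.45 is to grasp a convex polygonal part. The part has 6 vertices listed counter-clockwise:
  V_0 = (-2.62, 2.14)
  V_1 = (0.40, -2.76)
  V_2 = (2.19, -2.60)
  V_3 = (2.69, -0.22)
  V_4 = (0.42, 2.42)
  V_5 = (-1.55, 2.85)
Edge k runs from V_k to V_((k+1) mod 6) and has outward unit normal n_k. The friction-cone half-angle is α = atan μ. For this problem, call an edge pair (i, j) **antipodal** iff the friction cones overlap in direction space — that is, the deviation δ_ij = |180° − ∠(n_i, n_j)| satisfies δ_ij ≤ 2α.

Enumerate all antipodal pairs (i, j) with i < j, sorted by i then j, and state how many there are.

count = 6; pairs: (0,2), (0,3), (0,4), (1,4), (1,5), (2,5)

α = atan 0.45 = 24.23°;  2α = 48.46°
n_0 = (-0.8513, -0.5247)
n_1 = (+0.0890, -0.9960)
n_2 = (+0.9786, -0.2056)
n_3 = (+0.7582, +0.6520)
n_4 = (+0.2133, +0.9770)
n_5 = (-0.5529, +0.8332)
  (0,1): δ = 116.54°  ·
  (0,2): δ = 43.51°  ✓
  (0,3): δ = 9.04°  ✓
  (0,4): δ = 46.04°  ✓
  (0,5): δ = 91.92°  ·
  (1,2): δ = 106.97°  ·
  (1,3): δ = 54.42°  ·
  (1,4): δ = 17.42°  ✓
  (1,5): δ = 28.46°  ✓
  (2,3): δ = 127.45°  ·
  (2,4): δ = 90.45°  ·
  (2,5): δ = 44.57°  ✓
  (3,4): δ = 143.00°  ·
  (3,5): δ = 97.12°  ·
  (4,5): δ = 134.12°  ·
antipodal pairs: 6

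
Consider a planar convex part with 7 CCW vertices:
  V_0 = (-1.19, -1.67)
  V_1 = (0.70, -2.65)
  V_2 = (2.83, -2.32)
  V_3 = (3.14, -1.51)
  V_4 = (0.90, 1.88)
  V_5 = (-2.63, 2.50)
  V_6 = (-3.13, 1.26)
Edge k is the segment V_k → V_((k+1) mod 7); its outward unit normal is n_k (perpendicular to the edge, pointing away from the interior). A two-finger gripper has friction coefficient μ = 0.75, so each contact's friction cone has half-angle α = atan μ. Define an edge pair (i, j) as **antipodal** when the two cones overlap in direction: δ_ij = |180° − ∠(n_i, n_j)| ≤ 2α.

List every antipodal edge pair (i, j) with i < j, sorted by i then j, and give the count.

α = atan 0.75 = 36.87°;  2α = 73.74°
n_0 = (-0.4603, -0.8878)
n_1 = (+0.1531, -0.9882)
n_2 = (+0.9339, -0.3574)
n_3 = (+0.8343, +0.5513)
n_4 = (+0.1730, +0.9849)
n_5 = (-0.9274, +0.3740)
n_6 = (-0.8338, -0.5521)
  (0,1): δ = 143.79°  ·
  (0,2): δ = 83.54°  ·
  (0,3): δ = 29.14°  ✓
  (0,4): δ = 17.45°  ✓
  (0,5): δ = 95.45°  ·
  (0,6): δ = 150.92°  ·
  (1,2): δ = 119.75°  ·
  (1,3): δ = 65.35°  ✓
  (1,4): δ = 18.77°  ✓
  (1,5): δ = 59.23°  ✓
  (1,6): δ = 114.70°  ·
  (2,3): δ = 125.60°  ·
  (2,4): δ = 79.02°  ·
  (2,5): δ = 1.02°  ✓
  (2,6): δ = 54.45°  ✓
  (3,4): δ = 133.42°  ·
  (3,5): δ = 55.42°  ✓
  (3,6): δ = 0.05°  ✓
  (4,5): δ = 102.00°  ·
  (4,6): δ = 46.53°  ✓
  (5,6): δ = 124.53°  ·
antipodal pairs: 10

count = 10; pairs: (0,3), (0,4), (1,3), (1,4), (1,5), (2,5), (2,6), (3,5), (3,6), (4,6)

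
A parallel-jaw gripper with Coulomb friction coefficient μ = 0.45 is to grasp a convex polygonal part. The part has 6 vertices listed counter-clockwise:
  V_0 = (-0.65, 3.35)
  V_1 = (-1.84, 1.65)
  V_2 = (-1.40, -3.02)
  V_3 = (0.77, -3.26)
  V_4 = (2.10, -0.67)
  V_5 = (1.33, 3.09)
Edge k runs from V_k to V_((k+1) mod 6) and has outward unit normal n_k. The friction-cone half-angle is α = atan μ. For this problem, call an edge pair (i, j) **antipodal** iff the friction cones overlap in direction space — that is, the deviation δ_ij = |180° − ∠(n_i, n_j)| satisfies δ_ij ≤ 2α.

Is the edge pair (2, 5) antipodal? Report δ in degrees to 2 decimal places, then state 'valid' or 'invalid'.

α = atan 0.45 = 24.23°;  2α = 48.46°
edge 2: e_2 = (+2.17, -0.24);  n_2 = (-0.1099, -0.9939)
edge 5: e_5 = (-1.98, +0.26);  n_5 = (+0.1302, +0.9915)
∠(n_2, n_5) = 178.83°
δ = |180° − 178.83°| = 1.17°
1.17° ≤ 2α = 48.46°  →  valid

δ = 1.17°, valid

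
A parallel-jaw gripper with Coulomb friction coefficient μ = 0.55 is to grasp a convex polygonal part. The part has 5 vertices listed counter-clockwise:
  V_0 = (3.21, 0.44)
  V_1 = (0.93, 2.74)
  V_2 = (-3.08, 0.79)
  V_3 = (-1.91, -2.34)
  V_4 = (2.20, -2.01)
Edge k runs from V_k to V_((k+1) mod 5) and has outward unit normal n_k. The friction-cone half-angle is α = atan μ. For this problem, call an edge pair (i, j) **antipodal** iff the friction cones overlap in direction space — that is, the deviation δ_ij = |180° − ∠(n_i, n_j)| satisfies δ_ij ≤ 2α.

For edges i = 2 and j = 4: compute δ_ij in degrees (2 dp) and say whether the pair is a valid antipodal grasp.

δ = 42.90°, valid

α = atan 0.55 = 28.81°;  2α = 57.62°
edge 2: e_2 = (+1.17, -3.13);  n_2 = (-0.9367, -0.3501)
edge 4: e_4 = (+1.01, +2.45);  n_4 = (+0.9245, -0.3811)
∠(n_2, n_4) = 137.10°
δ = |180° − 137.10°| = 42.90°
42.90° ≤ 2α = 57.62°  →  valid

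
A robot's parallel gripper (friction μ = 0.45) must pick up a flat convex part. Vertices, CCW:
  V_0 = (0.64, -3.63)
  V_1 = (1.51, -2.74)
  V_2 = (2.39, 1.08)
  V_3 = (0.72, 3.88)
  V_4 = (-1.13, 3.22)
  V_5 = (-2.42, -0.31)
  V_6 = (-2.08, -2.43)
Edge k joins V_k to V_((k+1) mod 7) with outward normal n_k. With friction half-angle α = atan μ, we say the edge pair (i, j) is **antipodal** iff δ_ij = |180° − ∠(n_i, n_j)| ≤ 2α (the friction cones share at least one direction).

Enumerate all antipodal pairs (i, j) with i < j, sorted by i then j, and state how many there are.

count = 7; pairs: (0,3), (0,4), (1,4), (1,5), (2,5), (2,6), (3,6)

α = atan 0.45 = 24.23°;  2α = 48.46°
n_0 = (+0.7151, -0.6990)
n_1 = (+0.9745, -0.2245)
n_2 = (+0.8588, +0.5122)
n_3 = (-0.3360, +0.9419)
n_4 = (-0.9392, +0.3432)
n_5 = (-0.9874, -0.1584)
n_6 = (-0.4036, -0.9149)
  (0,1): δ = 148.62°  ·
  (0,2): δ = 104.84°  ·
  (0,3): δ = 26.02°  ✓
  (0,4): δ = 24.27°  ✓
  (0,5): δ = 53.46°  ·
  (0,6): δ = 110.54°  ·
  (1,2): δ = 136.21°  ·
  (1,3): δ = 57.39°  ·
  (1,4): δ = 7.10°  ✓
  (1,5): δ = 22.08°  ✓
  (1,6): δ = 79.17°  ·
  (2,3): δ = 101.18°  ·
  (2,4): δ = 50.89°  ·
  (2,5): δ = 21.70°  ✓
  (2,6): δ = 35.38°  ✓
  (3,4): δ = 129.71°  ·
  (3,5): δ = 100.52°  ·
  (3,6): δ = 43.44°  ✓
  (4,5): δ = 150.81°  ·
  (4,6): δ = 93.73°  ·
  (5,6): δ = 122.92°  ·
antipodal pairs: 7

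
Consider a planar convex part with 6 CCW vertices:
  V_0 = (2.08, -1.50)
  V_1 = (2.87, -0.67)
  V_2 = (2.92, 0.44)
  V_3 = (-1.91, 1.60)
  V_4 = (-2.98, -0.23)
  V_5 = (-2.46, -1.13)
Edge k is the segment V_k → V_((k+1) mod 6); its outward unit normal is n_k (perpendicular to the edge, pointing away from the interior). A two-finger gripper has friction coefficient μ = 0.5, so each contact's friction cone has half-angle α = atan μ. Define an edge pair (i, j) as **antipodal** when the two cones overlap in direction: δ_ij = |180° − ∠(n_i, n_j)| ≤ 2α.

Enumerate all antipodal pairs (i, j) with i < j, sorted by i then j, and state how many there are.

α = atan 0.5 = 26.57°;  2α = 53.13°
n_0 = (+0.7243, -0.6894)
n_1 = (+0.9990, -0.0450)
n_2 = (+0.2335, +0.9724)
n_3 = (-0.8633, +0.5048)
n_4 = (-0.8659, -0.5003)
n_5 = (-0.0812, -0.9967)
  (0,1): δ = 138.99°  ·
  (0,2): δ = 59.92°  ·
  (0,3): δ = 13.27°  ✓
  (0,4): δ = 73.60°  ·
  (0,5): δ = 128.93°  ·
  (1,2): δ = 100.93°  ·
  (1,3): δ = 27.74°  ✓
  (1,4): δ = 32.60°  ✓
  (1,5): δ = 87.92°  ·
  (2,3): δ = 106.81°  ·
  (2,4): δ = 46.48°  ✓
  (2,5): δ = 8.85°  ✓
  (3,4): δ = 119.67°  ·
  (3,5): δ = 64.34°  ·
  (4,5): δ = 124.68°  ·
antipodal pairs: 5

count = 5; pairs: (0,3), (1,3), (1,4), (2,4), (2,5)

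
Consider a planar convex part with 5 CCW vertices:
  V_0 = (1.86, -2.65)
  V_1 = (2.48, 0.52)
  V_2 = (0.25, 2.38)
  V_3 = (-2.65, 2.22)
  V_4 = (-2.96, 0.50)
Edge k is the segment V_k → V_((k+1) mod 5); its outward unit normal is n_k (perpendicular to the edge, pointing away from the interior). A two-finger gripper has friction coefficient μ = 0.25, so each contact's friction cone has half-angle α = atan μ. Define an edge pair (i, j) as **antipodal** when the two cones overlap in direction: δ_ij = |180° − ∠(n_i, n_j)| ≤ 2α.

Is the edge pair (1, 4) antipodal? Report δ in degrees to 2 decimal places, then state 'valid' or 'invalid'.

α = atan 0.25 = 14.04°;  2α = 28.07°
edge 1: e_1 = (-2.23, +1.86);  n_1 = (+0.6405, +0.7679)
edge 4: e_4 = (+4.82, -3.15);  n_4 = (-0.5471, -0.8371)
∠(n_1, n_4) = 173.33°
δ = |180° − 173.33°| = 6.67°
6.67° ≤ 2α = 28.07°  →  valid

δ = 6.67°, valid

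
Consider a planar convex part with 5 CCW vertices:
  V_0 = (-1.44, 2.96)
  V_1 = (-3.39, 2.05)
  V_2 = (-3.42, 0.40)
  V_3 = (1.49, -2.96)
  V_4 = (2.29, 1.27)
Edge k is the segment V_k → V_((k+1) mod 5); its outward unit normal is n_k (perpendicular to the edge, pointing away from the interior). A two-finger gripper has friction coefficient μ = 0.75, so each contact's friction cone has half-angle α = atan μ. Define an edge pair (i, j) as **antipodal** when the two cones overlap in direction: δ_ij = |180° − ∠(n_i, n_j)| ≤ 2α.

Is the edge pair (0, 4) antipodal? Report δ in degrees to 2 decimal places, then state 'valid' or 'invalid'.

α = atan 0.75 = 36.87°;  2α = 73.74°
edge 0: e_0 = (-1.95, -0.91);  n_0 = (-0.4229, +0.9062)
edge 4: e_4 = (-3.73, +1.69);  n_4 = (+0.4127, +0.9109)
∠(n_0, n_4) = 49.39°
δ = |180° − 49.39°| = 130.61°
130.61° > 2α = 73.74°  →  invalid

δ = 130.61°, invalid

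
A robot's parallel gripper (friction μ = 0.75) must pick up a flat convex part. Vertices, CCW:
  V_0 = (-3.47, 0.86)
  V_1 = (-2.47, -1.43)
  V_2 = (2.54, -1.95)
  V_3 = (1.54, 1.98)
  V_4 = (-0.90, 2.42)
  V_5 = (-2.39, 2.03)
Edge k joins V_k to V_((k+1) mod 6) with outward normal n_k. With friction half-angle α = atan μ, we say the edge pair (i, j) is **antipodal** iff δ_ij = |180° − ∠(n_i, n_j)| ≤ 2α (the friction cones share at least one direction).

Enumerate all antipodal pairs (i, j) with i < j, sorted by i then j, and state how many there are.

count = 7; pairs: (0,2), (0,3), (1,2), (1,3), (1,4), (1,5), (2,5)

α = atan 0.75 = 36.87°;  2α = 73.74°
n_0 = (-0.9164, -0.4002)
n_1 = (-0.1032, -0.9947)
n_2 = (+0.9691, +0.2466)
n_3 = (+0.1775, +0.9841)
n_4 = (-0.2532, +0.9674)
n_5 = (-0.7348, +0.6783)
  (0,1): δ = 119.52°  ·
  (0,2): δ = 9.31°  ✓
  (0,3): δ = 56.19°  ✓
  (0,4): δ = 81.08°  ·
  (0,5): δ = 113.70°  ·
  (1,2): δ = 69.80°  ✓
  (1,3): δ = 4.30°  ✓
  (1,4): δ = 20.59°  ✓
  (1,5): δ = 53.22°  ✓
  (2,3): δ = 114.50°  ·
  (2,4): δ = 89.61°  ·
  (2,5): δ = 56.99°  ✓
  (3,4): δ = 155.11°  ·
  (3,5): δ = 122.49°  ·
  (4,5): δ = 147.38°  ·
antipodal pairs: 7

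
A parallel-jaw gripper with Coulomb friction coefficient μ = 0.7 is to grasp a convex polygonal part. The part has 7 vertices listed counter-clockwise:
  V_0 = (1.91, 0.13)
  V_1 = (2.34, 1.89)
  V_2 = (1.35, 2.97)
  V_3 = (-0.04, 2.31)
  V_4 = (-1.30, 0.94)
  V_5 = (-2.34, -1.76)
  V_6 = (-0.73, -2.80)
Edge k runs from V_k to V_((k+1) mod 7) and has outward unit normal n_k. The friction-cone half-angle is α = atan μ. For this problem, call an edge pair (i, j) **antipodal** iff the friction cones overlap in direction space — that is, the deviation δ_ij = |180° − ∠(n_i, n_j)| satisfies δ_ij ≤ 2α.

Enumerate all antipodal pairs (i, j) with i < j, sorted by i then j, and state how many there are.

α = atan 0.7 = 34.99°;  2α = 69.98°
n_0 = (+0.9714, -0.2373)
n_1 = (+0.7372, +0.6757)
n_2 = (-0.4289, +0.9033)
n_3 = (-0.7360, +0.6769)
n_4 = (-0.9332, +0.3594)
n_5 = (-0.5426, -0.8400)
n_6 = (+0.7429, -0.6694)
  (0,1): δ = 123.76°  ·
  (0,2): δ = 50.87°  ✓
  (0,3): δ = 28.88°  ✓
  (0,4): δ = 7.34°  ✓
  (0,5): δ = 70.87°  ·
  (0,6): δ = 151.71°  ·
  (1,2): δ = 107.11°  ·
  (1,3): δ = 85.12°  ·
  (1,4): δ = 63.58°  ✓
  (1,5): δ = 14.63°  ✓
  (1,6): δ = 95.47°  ·
  (2,3): δ = 158.00°  ·
  (2,4): δ = 136.47°  ·
  (2,5): δ = 58.26°  ✓
  (2,6): δ = 22.58°  ✓
  (3,4): δ = 158.46°  ·
  (3,5): δ = 80.26°  ·
  (3,6): δ = 0.59°  ✓
  (4,5): δ = 101.80°  ·
  (4,6): δ = 20.95°  ✓
  (5,6): δ = 99.16°  ·
antipodal pairs: 9

count = 9; pairs: (0,2), (0,3), (0,4), (1,4), (1,5), (2,5), (2,6), (3,6), (4,6)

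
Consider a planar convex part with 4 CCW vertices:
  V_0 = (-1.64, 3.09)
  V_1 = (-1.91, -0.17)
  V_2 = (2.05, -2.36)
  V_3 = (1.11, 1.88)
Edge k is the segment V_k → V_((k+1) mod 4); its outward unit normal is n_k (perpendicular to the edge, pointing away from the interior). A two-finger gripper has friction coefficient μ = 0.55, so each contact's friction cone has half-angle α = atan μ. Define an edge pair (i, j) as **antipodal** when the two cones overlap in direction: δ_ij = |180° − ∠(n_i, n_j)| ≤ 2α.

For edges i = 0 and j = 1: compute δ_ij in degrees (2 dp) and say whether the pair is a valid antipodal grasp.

α = atan 0.55 = 28.81°;  2α = 57.62°
edge 0: e_0 = (-0.27, -3.26);  n_0 = (-0.9966, +0.0825)
edge 1: e_1 = (+3.96, -2.19);  n_1 = (-0.4840, -0.8751)
∠(n_0, n_1) = 65.79°
δ = |180° − 65.79°| = 114.21°
114.21° > 2α = 57.62°  →  invalid

δ = 114.21°, invalid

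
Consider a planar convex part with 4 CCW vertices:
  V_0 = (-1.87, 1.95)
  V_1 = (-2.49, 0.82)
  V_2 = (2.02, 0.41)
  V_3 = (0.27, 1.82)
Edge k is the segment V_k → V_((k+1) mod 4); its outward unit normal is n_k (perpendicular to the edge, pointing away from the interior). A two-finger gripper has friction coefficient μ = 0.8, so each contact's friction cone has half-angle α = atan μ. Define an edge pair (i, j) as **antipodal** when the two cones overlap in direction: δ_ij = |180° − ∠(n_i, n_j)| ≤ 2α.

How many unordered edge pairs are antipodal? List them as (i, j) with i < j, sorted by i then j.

α = atan 0.8 = 38.66°;  2α = 77.32°
n_0 = (-0.8767, +0.4810)
n_1 = (-0.0905, -0.9959)
n_2 = (+0.6274, +0.7787)
n_3 = (+0.0606, +0.9982)
  (0,1): δ = 66.44°  ✓
  (0,2): δ = 79.89°  ·
  (0,3): δ = 115.28°  ·
  (1,2): δ = 33.66°  ✓
  (1,3): δ = 1.72°  ✓
  (2,3): δ = 144.62°  ·
antipodal pairs: 3

count = 3; pairs: (0,1), (1,2), (1,3)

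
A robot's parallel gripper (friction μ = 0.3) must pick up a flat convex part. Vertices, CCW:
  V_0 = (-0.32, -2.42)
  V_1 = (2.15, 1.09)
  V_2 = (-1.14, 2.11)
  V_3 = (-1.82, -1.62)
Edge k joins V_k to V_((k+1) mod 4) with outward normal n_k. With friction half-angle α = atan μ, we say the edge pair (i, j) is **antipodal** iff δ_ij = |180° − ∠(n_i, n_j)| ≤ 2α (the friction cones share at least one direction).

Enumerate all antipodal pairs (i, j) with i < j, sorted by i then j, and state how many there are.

count = 2; pairs: (0,2), (1,3)

α = atan 0.3 = 16.70°;  2α = 33.40°
n_0 = (+0.8178, -0.5755)
n_1 = (+0.2961, +0.9551)
n_2 = (-0.9838, +0.1793)
n_3 = (-0.4706, -0.8824)
  (0,1): δ = 72.09°  ·
  (0,2): δ = 24.80°  ✓
  (0,3): δ = 97.06°  ·
  (1,2): δ = 83.11°  ·
  (1,3): δ = 10.85°  ✓
  (2,3): δ = 107.74°  ·
antipodal pairs: 2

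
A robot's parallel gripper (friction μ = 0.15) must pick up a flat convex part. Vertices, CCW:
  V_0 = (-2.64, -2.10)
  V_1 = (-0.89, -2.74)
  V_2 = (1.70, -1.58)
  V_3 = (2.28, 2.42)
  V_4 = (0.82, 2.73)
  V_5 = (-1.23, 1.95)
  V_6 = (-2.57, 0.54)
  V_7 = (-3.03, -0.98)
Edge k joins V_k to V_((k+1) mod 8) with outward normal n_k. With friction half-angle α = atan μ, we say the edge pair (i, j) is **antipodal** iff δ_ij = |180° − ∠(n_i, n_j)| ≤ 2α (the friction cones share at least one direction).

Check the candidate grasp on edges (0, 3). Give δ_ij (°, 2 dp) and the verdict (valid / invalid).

δ = 8.10°, valid

α = atan 0.15 = 8.53°;  2α = 17.06°
edge 0: e_0 = (+1.75, -0.64);  n_0 = (-0.3435, -0.9392)
edge 3: e_3 = (-1.46, +0.31);  n_3 = (+0.2077, +0.9782)
∠(n_0, n_3) = 171.90°
δ = |180° − 171.90°| = 8.10°
8.10° ≤ 2α = 17.06°  →  valid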